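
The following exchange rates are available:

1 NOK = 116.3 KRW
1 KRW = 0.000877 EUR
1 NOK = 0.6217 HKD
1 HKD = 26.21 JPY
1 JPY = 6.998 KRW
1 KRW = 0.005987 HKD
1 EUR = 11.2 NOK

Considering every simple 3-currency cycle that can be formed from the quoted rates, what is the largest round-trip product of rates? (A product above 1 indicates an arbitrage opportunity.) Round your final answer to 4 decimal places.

1.1423

EUR→NOK→KRW→EUR: 11.2 × 116.3 × 0.000877 = 1.14235
JPY→KRW→HKD→JPY: 6.998 × 0.005987 × 26.21 = 1.09812
Maximum is EUR→NOK→KRW→EUR at 1.1423; arbitrage exists.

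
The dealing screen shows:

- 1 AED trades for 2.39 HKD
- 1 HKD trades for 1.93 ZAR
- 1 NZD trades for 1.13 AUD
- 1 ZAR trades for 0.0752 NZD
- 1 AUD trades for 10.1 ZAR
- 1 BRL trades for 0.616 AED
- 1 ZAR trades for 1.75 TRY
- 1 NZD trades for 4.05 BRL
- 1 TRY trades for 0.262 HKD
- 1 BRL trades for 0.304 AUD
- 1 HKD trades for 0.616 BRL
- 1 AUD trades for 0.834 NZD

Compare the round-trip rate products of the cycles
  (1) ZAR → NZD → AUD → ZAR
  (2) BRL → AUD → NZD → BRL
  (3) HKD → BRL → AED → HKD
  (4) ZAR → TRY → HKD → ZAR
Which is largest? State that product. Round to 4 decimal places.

(1) 0.0752 × 1.13 × 10.1 = 0.85826
(2) 0.304 × 0.834 × 4.05 = 1.02682
(3) 0.616 × 0.616 × 2.39 = 0.90690
(4) 1.75 × 0.262 × 1.93 = 0.88491
Highest is cycle (2) at 1.0268 (>1, arbitrage).

1.0268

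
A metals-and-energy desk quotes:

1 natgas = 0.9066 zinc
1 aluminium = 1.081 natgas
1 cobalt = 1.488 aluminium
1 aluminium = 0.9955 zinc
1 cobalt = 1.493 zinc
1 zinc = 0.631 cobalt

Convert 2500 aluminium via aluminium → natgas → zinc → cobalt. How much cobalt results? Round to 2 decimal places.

1546.00

2500 aluminium × 1.081 = 2702.5 natgas
2702.5 natgas × 0.9066 = 2450.0865 zinc
2450.0865 zinc × 0.631 = 1546.0045815 cobalt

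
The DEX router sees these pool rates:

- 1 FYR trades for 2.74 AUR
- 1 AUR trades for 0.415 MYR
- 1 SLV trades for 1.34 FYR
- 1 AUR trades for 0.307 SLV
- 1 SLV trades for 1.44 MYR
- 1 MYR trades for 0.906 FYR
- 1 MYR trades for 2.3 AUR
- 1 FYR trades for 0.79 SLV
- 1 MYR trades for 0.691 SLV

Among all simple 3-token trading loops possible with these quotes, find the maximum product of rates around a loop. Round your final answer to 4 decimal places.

1.1272

FYR→AUR→SLV→FYR: 2.74 × 0.307 × 1.34 = 1.12718
FYR→SLV→MYR→FYR: 0.79 × 1.44 × 0.906 = 1.03067
FYR→AUR→MYR→FYR: 2.74 × 0.415 × 0.906 = 1.03021
SLV→MYR→AUR→SLV: 1.44 × 2.3 × 0.307 = 1.01678
Maximum is FYR→AUR→SLV→FYR at 1.1272; arbitrage exists.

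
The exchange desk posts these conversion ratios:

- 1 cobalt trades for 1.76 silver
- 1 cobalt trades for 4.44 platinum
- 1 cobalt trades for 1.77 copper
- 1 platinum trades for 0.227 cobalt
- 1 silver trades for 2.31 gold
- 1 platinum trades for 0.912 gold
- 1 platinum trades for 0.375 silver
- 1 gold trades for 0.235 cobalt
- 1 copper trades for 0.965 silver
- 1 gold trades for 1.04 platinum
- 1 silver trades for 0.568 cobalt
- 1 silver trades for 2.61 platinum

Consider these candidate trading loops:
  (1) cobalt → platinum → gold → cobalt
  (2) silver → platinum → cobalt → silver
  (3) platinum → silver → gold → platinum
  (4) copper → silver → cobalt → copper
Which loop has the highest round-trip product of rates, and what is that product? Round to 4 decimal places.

1.0427

(1) 4.44 × 0.912 × 0.235 = 0.95158
(2) 2.61 × 0.227 × 1.76 = 1.04275
(3) 0.375 × 2.31 × 1.04 = 0.90090
(4) 0.965 × 0.568 × 1.77 = 0.97017
Highest is cycle (2) at 1.0427 (>1, arbitrage).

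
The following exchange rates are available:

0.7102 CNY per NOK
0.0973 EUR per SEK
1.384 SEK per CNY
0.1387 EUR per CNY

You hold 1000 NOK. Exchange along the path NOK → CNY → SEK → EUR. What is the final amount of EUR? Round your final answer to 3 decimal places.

95.638

1000 NOK × 0.7102 = 710.2 CNY
710.2 CNY × 1.384 = 982.9168 SEK
982.9168 SEK × 0.0973 = 95.63780464 EUR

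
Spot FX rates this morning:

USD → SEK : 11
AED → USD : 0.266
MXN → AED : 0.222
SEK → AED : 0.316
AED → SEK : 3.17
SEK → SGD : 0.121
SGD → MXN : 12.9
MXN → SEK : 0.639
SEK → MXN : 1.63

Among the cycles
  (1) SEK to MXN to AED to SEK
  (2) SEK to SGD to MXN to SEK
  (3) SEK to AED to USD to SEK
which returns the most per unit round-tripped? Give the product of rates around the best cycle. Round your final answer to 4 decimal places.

(1) 1.63 × 0.222 × 3.17 = 1.14710
(2) 0.121 × 12.9 × 0.639 = 0.99742
(3) 0.316 × 0.266 × 11 = 0.92462
Highest is cycle (1) at 1.1471 (>1, arbitrage).

1.1471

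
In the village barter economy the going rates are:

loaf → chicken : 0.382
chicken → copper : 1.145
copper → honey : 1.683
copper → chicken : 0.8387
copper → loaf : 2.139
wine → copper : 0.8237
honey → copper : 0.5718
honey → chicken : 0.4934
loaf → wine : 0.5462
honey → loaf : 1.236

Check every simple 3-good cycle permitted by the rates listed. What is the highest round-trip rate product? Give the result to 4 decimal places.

0.9623

loaf→wine→copper→loaf: 0.5462 × 0.8237 × 2.139 = 0.96235
copper→honey→chicken→copper: 1.683 × 0.4934 × 1.145 = 0.95080
loaf→chicken→copper→loaf: 0.382 × 1.145 × 2.139 = 0.93558
Maximum is loaf→wine→copper→loaf at 0.9623; no arbitrage — every cycle loses value.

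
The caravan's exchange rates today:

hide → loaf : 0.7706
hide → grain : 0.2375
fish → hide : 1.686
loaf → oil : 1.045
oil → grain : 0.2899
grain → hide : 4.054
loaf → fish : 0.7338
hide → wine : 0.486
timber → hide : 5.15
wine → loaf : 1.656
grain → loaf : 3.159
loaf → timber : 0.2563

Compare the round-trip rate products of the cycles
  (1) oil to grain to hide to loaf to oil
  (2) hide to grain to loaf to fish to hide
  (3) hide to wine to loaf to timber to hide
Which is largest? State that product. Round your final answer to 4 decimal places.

1.0623

(1) 0.2899 × 4.054 × 0.7706 × 1.045 = 0.94641
(2) 0.2375 × 3.159 × 0.7338 × 1.686 = 0.92821
(3) 0.486 × 1.656 × 0.2563 × 5.15 = 1.06231
Highest is cycle (3) at 1.0623 (>1, arbitrage).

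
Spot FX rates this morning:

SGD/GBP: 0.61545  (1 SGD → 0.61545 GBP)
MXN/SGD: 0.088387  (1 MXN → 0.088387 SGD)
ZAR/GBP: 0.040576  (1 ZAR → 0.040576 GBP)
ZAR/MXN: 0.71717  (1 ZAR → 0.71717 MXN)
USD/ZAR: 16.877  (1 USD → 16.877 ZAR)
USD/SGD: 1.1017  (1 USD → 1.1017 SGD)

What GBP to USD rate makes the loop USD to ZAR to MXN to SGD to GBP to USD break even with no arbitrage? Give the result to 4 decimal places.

1.5188

Known legs of the cycle: 16.877 × 0.71717 × 0.088387 × 0.61545 = 0.6584132076425138235
For no arbitrage the full-cycle product must be 1, so the missing rate is 1 / 0.6584132076425138235 ≈ 1.518803.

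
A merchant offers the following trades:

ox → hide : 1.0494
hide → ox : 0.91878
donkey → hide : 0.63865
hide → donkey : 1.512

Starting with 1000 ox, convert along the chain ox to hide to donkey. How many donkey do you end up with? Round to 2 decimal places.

1586.69

1000 ox × 1.0494 = 1049.4 hide
1049.4 hide × 1.512 = 1586.6928 donkey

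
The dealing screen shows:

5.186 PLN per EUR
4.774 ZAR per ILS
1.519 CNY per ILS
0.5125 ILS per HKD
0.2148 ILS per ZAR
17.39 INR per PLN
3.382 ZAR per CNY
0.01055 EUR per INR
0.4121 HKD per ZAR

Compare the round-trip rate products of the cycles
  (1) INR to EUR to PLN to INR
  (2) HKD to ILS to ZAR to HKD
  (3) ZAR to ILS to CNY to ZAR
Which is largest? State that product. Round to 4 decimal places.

(1) 0.01055 × 5.186 × 17.39 = 0.95145
(2) 0.5125 × 4.774 × 0.4121 = 1.00827
(3) 0.2148 × 1.519 × 3.382 = 1.10348
Highest is cycle (3) at 1.1035 (>1, arbitrage).

1.1035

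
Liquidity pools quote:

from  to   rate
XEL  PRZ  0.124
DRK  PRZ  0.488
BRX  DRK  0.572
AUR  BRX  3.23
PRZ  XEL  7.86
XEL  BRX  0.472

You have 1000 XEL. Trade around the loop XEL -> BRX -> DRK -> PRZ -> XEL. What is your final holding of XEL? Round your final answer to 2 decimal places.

1035.57

1000 XEL × 0.472 = 472 BRX
472 BRX × 0.572 = 269.984 DRK
269.984 DRK × 0.488 = 131.752192 PRZ
131.752192 PRZ × 7.86 = 1035.57222912 XEL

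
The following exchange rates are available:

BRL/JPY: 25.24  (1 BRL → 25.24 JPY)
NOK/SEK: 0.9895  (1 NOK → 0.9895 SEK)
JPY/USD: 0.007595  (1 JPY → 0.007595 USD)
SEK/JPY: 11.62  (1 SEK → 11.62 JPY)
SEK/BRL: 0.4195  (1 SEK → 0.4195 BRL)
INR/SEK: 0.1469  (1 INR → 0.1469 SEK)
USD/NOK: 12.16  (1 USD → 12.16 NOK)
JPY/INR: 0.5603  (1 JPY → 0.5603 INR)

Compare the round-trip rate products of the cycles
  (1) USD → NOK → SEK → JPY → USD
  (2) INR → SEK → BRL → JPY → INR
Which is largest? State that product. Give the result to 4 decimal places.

(1) 12.16 × 0.9895 × 11.62 × 0.007595 = 1.06190
(2) 0.1469 × 0.4195 × 25.24 × 0.5603 = 0.87149
Highest is cycle (1) at 1.0619 (>1, arbitrage).

1.0619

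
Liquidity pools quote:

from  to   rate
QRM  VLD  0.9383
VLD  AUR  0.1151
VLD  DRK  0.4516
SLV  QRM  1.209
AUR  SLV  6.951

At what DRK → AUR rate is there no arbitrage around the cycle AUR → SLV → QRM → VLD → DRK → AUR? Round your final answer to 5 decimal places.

0.28082

Known legs of the cycle: 6.951 × 1.209 × 0.9383 × 0.4516 = 3.56097757667652
For no arbitrage the full-cycle product must be 1, so the missing rate is 1 / 3.56097757667652 ≈ 0.2808218.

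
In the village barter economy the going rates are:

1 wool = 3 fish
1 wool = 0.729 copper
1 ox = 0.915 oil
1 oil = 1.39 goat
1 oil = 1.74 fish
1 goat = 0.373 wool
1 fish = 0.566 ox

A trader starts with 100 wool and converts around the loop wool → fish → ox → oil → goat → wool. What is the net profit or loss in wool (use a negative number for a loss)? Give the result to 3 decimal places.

100 wool × 3 = 300 fish
300 fish × 0.566 = 169.8 ox
169.8 ox × 0.915 = 155.367 oil
155.367 oil × 1.39 = 215.96013 goat
215.96013 goat × 0.373 = 80.55312849 wool
Net change: 80.55312849 − 100 = -19.44687151 wool

-19.447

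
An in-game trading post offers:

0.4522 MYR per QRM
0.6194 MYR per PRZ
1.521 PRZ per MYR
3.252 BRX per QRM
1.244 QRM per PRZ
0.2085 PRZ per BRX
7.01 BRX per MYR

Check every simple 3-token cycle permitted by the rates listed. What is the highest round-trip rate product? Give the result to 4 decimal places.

0.9053

BRX→PRZ→MYR→BRX: 0.2085 × 0.6194 × 7.01 = 0.90531
MYR→PRZ→QRM→MYR: 1.521 × 1.244 × 0.4522 = 0.85562
BRX→PRZ→QRM→BRX: 0.2085 × 1.244 × 3.252 = 0.84348
Maximum is BRX→PRZ→MYR→BRX at 0.9053; no arbitrage — every cycle loses value.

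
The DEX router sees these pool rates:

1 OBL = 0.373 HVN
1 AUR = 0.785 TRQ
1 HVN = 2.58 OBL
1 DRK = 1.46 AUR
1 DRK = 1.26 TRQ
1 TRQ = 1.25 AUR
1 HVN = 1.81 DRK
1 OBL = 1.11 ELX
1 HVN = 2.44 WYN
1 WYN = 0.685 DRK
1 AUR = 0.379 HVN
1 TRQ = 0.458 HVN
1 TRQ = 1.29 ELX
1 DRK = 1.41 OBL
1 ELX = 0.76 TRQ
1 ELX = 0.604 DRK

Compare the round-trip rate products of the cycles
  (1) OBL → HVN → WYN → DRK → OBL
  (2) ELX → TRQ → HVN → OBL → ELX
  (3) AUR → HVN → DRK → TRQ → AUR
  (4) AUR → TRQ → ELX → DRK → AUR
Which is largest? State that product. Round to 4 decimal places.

1.0804

(1) 0.373 × 2.44 × 0.685 × 1.41 = 0.87904
(2) 0.76 × 0.458 × 2.58 × 1.11 = 0.99683
(3) 0.379 × 1.81 × 1.26 × 1.25 = 1.08043
(4) 0.785 × 1.29 × 0.604 × 1.46 = 0.89300
Highest is cycle (3) at 1.0804 (>1, arbitrage).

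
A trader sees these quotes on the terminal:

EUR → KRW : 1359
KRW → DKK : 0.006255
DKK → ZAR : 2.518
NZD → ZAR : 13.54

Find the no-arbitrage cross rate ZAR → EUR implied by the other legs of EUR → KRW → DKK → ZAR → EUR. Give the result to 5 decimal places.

Known legs of the cycle: 1359 × 0.006255 × 2.518 = 21.40437231
For no arbitrage the full-cycle product must be 1, so the missing rate is 1 / 21.40437231 ≈ 0.0467194.

0.04672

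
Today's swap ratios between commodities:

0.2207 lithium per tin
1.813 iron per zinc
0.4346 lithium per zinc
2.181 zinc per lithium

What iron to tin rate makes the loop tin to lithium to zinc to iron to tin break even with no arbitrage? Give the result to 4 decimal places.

Known legs of the cycle: 0.2207 × 2.181 × 1.813 = 0.8726815671
For no arbitrage the full-cycle product must be 1, so the missing rate is 1 / 0.8726815671 ≈ 1.145893.

1.1459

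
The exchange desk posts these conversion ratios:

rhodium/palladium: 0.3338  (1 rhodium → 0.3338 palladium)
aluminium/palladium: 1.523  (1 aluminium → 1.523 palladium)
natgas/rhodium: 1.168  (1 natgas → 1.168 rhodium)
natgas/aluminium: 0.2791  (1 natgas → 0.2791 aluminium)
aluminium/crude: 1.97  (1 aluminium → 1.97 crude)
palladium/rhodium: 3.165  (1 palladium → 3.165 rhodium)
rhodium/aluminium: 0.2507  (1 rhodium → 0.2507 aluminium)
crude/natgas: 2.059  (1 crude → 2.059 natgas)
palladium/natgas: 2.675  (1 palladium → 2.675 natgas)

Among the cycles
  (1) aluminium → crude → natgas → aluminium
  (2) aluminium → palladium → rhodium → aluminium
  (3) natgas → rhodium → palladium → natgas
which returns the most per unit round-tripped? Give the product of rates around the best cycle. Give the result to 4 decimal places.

(1) 1.97 × 2.059 × 0.2791 = 1.13209
(2) 1.523 × 3.165 × 0.2507 = 1.20845
(3) 1.168 × 0.3338 × 2.675 = 1.04292
Highest is cycle (2) at 1.2084 (>1, arbitrage).

1.2084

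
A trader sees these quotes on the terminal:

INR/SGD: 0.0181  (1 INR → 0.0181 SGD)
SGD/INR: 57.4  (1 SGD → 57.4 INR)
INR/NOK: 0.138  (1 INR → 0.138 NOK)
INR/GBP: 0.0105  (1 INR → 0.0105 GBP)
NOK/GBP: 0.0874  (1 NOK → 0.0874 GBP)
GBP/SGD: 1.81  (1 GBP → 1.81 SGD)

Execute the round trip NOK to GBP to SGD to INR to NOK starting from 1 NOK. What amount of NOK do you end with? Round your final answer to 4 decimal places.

1.2531

1 NOK × 0.0874 = 0.0874 GBP
0.0874 GBP × 1.81 = 0.158194 SGD
0.158194 SGD × 57.4 = 9.0803356 INR
9.0803356 INR × 0.138 = 1.2530863128 NOK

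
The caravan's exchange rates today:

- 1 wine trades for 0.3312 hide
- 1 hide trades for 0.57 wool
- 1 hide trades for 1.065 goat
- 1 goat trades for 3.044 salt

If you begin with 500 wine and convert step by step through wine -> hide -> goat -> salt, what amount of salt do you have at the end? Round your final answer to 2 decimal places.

500 wine × 0.3312 = 165.6 hide
165.6 hide × 1.065 = 176.364 goat
176.364 goat × 3.044 = 536.852016 salt

536.85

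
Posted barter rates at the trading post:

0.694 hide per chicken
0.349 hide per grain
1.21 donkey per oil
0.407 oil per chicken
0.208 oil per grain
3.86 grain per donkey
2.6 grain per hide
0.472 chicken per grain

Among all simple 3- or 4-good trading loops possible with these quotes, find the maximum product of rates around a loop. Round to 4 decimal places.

grain→oil→donkey→grain: 0.208 × 1.21 × 3.86 = 0.97148
grain→chicken→oil→donkey→grain: 0.472 × 0.407 × 1.21 × 3.86 = 0.89724
grain→chicken→hide→grain: 0.472 × 0.694 × 2.6 = 0.85168
Maximum is grain→oil→donkey→grain at 0.9715; no arbitrage — every cycle loses value.

0.9715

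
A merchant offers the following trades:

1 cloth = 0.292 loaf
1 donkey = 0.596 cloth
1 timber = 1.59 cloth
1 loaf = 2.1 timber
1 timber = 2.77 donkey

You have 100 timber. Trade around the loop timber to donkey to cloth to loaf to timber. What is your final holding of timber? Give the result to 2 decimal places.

101.23

100 timber × 2.77 = 277 donkey
277 donkey × 0.596 = 165.092 cloth
165.092 cloth × 0.292 = 48.206864 loaf
48.206864 loaf × 2.1 = 101.2344144 timber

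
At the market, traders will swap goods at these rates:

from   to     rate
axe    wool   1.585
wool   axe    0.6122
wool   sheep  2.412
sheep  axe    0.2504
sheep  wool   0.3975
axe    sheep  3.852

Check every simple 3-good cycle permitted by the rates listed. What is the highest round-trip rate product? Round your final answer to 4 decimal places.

0.9573

axe→wool→sheep→axe: 1.585 × 2.412 × 0.2504 = 0.95728
axe→sheep→wool→axe: 3.852 × 0.3975 × 0.6122 = 0.93738
Maximum is axe→wool→sheep→axe at 0.9573; no arbitrage — every cycle loses value.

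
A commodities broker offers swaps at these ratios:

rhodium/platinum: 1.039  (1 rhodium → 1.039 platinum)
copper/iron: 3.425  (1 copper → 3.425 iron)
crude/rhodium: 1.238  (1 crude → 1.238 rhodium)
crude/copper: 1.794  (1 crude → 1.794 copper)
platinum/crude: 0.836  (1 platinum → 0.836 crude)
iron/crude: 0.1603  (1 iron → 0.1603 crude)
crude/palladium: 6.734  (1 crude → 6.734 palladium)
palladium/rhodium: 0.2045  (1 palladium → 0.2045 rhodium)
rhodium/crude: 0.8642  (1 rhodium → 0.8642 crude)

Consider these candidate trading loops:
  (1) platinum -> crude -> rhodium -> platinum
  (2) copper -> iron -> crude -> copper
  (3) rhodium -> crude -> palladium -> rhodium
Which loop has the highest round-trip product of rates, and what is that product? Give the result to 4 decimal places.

1.1901

(1) 0.836 × 1.238 × 1.039 = 1.07533
(2) 3.425 × 0.1603 × 1.794 = 0.98496
(3) 0.8642 × 6.734 × 0.2045 = 1.19009
Highest is cycle (3) at 1.1901 (>1, arbitrage).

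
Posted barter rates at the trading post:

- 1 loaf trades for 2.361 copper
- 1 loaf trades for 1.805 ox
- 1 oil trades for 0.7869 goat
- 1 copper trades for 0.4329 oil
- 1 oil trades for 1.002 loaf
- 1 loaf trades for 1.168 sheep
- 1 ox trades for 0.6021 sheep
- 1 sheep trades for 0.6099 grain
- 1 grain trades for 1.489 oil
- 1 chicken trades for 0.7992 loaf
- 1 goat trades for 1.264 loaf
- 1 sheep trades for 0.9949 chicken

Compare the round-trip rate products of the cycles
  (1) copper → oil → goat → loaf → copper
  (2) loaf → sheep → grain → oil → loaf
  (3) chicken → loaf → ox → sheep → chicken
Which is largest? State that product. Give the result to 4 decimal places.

(1) 0.4329 × 0.7869 × 1.264 × 2.361 = 1.01660
(2) 1.168 × 0.6099 × 1.489 × 1.002 = 1.06283
(3) 0.7992 × 1.805 × 0.6021 × 0.9949 = 0.86413
Highest is cycle (2) at 1.0628 (>1, arbitrage).

1.0628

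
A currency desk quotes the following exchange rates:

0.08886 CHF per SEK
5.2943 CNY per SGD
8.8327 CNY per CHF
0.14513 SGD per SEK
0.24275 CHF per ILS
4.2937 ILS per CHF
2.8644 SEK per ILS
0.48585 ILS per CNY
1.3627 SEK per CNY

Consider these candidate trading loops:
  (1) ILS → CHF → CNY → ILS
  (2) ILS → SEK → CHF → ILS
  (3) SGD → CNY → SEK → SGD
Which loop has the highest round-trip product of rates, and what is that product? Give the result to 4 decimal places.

1.0929

(1) 0.24275 × 8.8327 × 0.48585 = 1.04173
(2) 2.8644 × 0.08886 × 4.2937 = 1.09288
(3) 5.2943 × 1.3627 × 0.14513 = 1.04705
Highest is cycle (2) at 1.0929 (>1, arbitrage).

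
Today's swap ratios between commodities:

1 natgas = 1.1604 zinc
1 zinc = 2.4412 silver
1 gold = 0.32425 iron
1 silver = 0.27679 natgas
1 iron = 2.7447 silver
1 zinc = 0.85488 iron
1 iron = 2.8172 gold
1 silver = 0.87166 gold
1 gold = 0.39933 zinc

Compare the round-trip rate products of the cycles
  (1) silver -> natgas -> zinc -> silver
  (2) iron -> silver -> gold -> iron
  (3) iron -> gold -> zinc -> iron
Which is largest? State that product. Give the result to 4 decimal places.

(1) 0.27679 × 1.1604 × 2.4412 = 0.78408
(2) 2.7447 × 0.87166 × 0.32425 = 0.77575
(3) 2.8172 × 0.39933 × 0.85488 = 0.96173
Highest is cycle (3) at 0.9617 (≤1, no arbitrage).

0.9617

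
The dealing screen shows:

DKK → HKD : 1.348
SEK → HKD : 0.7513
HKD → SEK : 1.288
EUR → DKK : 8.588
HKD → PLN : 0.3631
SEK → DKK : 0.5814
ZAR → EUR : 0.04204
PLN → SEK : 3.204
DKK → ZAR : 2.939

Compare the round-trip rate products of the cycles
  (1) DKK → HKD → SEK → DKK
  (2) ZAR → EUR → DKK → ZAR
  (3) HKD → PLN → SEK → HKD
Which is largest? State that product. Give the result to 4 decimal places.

(1) 1.348 × 1.288 × 0.5814 = 1.00944
(2) 0.04204 × 8.588 × 2.939 = 1.06110
(3) 0.3631 × 3.204 × 0.7513 = 0.87404
Highest is cycle (2) at 1.0611 (>1, arbitrage).

1.0611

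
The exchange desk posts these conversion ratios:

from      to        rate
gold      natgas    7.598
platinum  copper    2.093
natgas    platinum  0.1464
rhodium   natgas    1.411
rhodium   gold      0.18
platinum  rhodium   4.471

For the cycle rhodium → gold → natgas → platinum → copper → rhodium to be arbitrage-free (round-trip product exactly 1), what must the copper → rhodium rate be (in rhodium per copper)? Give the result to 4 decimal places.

Known legs of the cycle: 0.18 × 7.598 × 0.1464 × 2.093 = 0.419065684128
For no arbitrage the full-cycle product must be 1, so the missing rate is 1 / 0.419065684128 ≈ 2.386261.

2.3863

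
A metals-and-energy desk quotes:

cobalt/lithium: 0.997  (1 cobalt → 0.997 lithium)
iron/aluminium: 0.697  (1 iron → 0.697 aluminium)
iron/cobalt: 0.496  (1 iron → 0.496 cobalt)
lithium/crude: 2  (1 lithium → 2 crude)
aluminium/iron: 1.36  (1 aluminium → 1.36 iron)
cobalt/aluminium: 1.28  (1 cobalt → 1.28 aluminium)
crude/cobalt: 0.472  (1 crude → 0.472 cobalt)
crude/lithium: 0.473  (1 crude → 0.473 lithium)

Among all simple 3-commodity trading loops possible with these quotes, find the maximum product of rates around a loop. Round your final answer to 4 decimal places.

lithium→crude→cobalt→lithium: 2 × 0.472 × 0.997 = 0.94117
cobalt→aluminium→iron→cobalt: 1.28 × 1.36 × 0.496 = 0.86344
Maximum is lithium→crude→cobalt→lithium at 0.9412; no arbitrage — every cycle loses value.

0.9412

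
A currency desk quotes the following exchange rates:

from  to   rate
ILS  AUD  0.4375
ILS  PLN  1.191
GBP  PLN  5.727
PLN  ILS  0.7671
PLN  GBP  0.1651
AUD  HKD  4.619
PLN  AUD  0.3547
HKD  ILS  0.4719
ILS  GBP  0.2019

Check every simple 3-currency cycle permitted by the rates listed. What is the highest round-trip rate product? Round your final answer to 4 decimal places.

0.9536

AUD→HKD→ILS→AUD: 4.619 × 0.4719 × 0.4375 = 0.95362
GBP→PLN→ILS→GBP: 5.727 × 0.7671 × 0.2019 = 0.88698
Maximum is AUD→HKD→ILS→AUD at 0.9536; no arbitrage — every cycle loses value.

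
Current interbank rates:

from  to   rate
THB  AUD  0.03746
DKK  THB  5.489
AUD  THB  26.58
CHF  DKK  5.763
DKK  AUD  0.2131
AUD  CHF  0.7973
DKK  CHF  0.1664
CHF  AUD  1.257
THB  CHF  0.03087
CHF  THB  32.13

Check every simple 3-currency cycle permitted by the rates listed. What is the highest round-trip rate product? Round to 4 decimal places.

1.0314

AUD→THB→CHF→AUD: 26.58 × 0.03087 × 1.257 = 1.03140
AUD→CHF→DKK→AUD: 0.7973 × 5.763 × 0.2131 = 0.97916
CHF→DKK→THB→CHF: 5.763 × 5.489 × 0.03087 = 0.97651
AUD→CHF→THB→AUD: 0.7973 × 32.13 × 0.03746 = 0.95962
Maximum is AUD→THB→CHF→AUD at 1.0314; arbitrage exists.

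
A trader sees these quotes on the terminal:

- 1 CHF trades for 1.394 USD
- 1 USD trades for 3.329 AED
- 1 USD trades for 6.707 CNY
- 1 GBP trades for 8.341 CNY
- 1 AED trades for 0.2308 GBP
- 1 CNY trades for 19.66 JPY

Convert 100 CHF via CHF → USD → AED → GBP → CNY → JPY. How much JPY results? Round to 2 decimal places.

100 CHF × 1.394 = 139.4 USD
139.4 USD × 3.329 = 464.0626 AED
464.0626 AED × 0.2308 = 107.10564808 GBP
107.10564808 GBP × 8.341 = 893.36821063528 CNY
893.36821063528 CNY × 19.66 = 17563.6190210896048 JPY

17563.62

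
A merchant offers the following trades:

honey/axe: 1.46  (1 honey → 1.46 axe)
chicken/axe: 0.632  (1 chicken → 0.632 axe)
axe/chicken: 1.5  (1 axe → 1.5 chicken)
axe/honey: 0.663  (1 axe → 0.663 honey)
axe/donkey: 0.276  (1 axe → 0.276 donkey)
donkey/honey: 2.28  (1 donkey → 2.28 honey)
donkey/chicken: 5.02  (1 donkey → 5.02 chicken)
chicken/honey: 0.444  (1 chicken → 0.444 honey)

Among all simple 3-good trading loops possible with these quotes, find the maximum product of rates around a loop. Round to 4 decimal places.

honey→axe→chicken→honey: 1.46 × 1.5 × 0.444 = 0.97236
honey→axe→donkey→honey: 1.46 × 0.276 × 2.28 = 0.91875
axe→donkey→chicken→axe: 0.276 × 5.02 × 0.632 = 0.87565
Maximum is honey→axe→chicken→honey at 0.9724; no arbitrage — every cycle loses value.

0.9724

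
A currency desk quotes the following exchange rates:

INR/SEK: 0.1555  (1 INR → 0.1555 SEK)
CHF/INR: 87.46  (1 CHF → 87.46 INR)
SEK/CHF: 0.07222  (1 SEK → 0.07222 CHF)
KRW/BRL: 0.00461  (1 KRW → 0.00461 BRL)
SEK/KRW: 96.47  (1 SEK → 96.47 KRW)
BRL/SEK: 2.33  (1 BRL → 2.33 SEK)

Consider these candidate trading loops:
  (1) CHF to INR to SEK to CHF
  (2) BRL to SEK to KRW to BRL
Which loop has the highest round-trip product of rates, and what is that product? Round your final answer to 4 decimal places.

1.0362

(1) 87.46 × 0.1555 × 0.07222 = 0.98219
(2) 2.33 × 96.47 × 0.00461 = 1.03621
Highest is cycle (2) at 1.0362 (>1, arbitrage).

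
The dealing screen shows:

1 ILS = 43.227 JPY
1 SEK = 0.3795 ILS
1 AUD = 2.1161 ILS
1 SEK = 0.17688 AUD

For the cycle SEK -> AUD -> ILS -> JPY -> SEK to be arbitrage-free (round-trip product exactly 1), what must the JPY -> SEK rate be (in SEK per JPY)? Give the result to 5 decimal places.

0.06181

Known legs of the cycle: 0.17688 × 2.1161 × 43.227 = 16.179683163336
For no arbitrage the full-cycle product must be 1, so the missing rate is 1 / 16.179683163336 ≈ 0.0618059.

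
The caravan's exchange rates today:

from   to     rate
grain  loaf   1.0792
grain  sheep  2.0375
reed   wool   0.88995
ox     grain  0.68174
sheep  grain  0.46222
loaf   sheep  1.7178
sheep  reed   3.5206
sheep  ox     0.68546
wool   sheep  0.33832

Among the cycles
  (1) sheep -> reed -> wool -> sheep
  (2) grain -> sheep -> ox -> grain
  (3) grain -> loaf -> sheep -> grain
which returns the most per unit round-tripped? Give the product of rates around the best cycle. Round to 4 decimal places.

1.0600

(1) 3.5206 × 0.88995 × 0.33832 = 1.06001
(2) 2.0375 × 0.68546 × 0.68174 = 0.95213
(3) 1.0792 × 1.7178 × 0.46222 = 0.85689
Highest is cycle (1) at 1.0600 (>1, arbitrage).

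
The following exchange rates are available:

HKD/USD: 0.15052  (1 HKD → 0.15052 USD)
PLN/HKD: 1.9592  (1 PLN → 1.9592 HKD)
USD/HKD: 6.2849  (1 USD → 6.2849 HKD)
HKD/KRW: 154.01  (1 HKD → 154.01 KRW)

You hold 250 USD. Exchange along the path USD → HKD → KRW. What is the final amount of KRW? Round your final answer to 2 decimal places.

250 USD × 6.2849 = 1571.225 HKD
1571.225 HKD × 154.01 = 241984.36225 KRW

241984.36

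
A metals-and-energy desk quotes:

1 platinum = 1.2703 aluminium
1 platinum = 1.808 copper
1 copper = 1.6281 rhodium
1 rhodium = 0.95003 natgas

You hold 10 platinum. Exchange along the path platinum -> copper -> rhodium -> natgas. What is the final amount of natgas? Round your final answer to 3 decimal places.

27.965

10 platinum × 1.808 = 18.08 copper
18.08 copper × 1.6281 = 29.436048 rhodium
29.436048 rhodium × 0.95003 = 27.96512868144 natgas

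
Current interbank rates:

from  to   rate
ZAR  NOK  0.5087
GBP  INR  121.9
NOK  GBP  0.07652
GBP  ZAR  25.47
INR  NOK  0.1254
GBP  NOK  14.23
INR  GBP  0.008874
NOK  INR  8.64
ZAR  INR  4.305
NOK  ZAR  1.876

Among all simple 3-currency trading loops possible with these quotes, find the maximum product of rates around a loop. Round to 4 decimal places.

1.1697

NOK→GBP→INR→NOK: 0.07652 × 121.9 × 0.1254 = 1.16970
NOK→INR→GBP→NOK: 8.64 × 0.008874 × 14.23 = 1.09103
ZAR→INR→NOK→ZAR: 4.305 × 0.1254 × 1.876 = 1.01275
ZAR→NOK→GBP→ZAR: 0.5087 × 0.07652 × 25.47 = 0.99144
ZAR→INR→GBP→ZAR: 4.305 × 0.008874 × 25.47 = 0.97302
Maximum is NOK→GBP→INR→NOK at 1.1697; arbitrage exists.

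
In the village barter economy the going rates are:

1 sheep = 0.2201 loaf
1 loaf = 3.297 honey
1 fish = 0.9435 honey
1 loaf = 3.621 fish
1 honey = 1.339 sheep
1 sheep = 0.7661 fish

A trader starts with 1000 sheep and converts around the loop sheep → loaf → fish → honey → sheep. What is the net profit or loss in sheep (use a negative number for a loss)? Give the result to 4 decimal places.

6.8645

1000 sheep × 0.2201 = 220.1 loaf
220.1 loaf × 3.621 = 796.9821 fish
796.9821 fish × 0.9435 = 751.95261135 honey
751.95261135 honey × 1.339 = 1006.86454659765 sheep
Net change: 1006.86454659765 − 1000 = 6.86454659765 sheep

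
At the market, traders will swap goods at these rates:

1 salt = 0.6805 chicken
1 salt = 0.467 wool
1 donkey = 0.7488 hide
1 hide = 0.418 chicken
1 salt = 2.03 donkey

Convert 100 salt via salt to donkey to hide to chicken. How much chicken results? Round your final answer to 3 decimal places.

100 salt × 2.03 = 203 donkey
203 donkey × 0.7488 = 152.0064 hide
152.0064 hide × 0.418 = 63.5386752 chicken

63.539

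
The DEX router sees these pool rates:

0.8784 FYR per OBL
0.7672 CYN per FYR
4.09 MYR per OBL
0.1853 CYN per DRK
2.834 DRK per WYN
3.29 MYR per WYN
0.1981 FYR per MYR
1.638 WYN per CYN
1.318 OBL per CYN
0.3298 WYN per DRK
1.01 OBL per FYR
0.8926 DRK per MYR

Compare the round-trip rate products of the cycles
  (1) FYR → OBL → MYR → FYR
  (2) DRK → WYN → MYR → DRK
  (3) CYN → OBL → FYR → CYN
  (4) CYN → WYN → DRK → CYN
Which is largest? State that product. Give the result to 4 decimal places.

(1) 1.01 × 4.09 × 0.1981 = 0.81833
(2) 0.3298 × 3.29 × 0.8926 = 0.96851
(3) 1.318 × 0.8784 × 0.7672 = 0.88821
(4) 1.638 × 2.834 × 0.1853 = 0.86018
Highest is cycle (2) at 0.9685 (≤1, no arbitrage).

0.9685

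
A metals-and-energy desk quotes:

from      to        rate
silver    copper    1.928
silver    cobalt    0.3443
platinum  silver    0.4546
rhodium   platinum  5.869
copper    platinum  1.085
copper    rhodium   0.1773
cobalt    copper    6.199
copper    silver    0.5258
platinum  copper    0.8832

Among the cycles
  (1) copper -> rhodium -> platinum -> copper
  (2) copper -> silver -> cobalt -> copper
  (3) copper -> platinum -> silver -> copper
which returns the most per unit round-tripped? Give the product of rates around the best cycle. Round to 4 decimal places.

1.1222

(1) 0.1773 × 5.869 × 0.8832 = 0.91903
(2) 0.5258 × 0.3443 × 6.199 = 1.12222
(3) 1.085 × 0.4546 × 1.928 = 0.95097
Highest is cycle (2) at 1.1222 (>1, arbitrage).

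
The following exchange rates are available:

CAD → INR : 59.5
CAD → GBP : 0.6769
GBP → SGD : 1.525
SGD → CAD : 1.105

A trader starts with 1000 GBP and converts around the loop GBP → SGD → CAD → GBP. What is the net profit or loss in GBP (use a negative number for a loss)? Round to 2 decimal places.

1000 GBP × 1.525 = 1525 SGD
1525 SGD × 1.105 = 1685.125 CAD
1685.125 CAD × 0.6769 = 1140.6611125 GBP
Net change: 1140.6611125 − 1000 = 140.6611125 GBP

140.66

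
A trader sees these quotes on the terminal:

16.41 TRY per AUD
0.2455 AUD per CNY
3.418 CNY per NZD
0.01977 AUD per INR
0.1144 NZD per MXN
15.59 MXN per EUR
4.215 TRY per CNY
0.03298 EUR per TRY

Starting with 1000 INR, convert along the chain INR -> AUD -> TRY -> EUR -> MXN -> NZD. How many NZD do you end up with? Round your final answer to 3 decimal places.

1000 INR × 0.01977 = 19.77 AUD
19.77 AUD × 16.41 = 324.4257 TRY
324.4257 TRY × 0.03298 = 10.699559586 EUR
10.699559586 EUR × 15.59 = 166.80613394574 MXN
166.80613394574 MXN × 0.1144 = 19.082621723392656 NZD

19.083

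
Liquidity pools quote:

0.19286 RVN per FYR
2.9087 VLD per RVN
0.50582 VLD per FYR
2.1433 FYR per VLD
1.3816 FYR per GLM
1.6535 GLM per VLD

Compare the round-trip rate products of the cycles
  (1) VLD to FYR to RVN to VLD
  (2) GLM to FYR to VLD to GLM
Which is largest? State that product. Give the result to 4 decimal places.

1.2023

(1) 2.1433 × 0.19286 × 2.9087 = 1.20233
(2) 1.3816 × 0.50582 × 1.6535 = 1.15553
Highest is cycle (1) at 1.2023 (>1, arbitrage).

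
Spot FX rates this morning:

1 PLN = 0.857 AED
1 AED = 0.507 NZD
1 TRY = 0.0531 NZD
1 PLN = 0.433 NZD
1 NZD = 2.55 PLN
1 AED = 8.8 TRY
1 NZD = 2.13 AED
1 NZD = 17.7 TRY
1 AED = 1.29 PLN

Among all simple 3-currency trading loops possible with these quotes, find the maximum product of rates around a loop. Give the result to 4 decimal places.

PLN→NZD→AED→PLN: 0.433 × 2.13 × 1.29 = 1.18975
PLN→AED→NZD→PLN: 0.857 × 0.507 × 2.55 = 1.10797
TRY→NZD→AED→TRY: 0.0531 × 2.13 × 8.8 = 0.99531
Maximum is PLN→NZD→AED→PLN at 1.1898; arbitrage exists.

1.1898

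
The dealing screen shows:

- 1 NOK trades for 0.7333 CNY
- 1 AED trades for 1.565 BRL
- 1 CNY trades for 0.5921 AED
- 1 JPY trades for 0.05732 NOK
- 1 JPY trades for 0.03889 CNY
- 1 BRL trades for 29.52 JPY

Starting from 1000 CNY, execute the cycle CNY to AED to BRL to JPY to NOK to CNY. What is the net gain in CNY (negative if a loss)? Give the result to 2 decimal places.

1000 CNY × 0.5921 = 592.1 AED
592.1 AED × 1.565 = 926.6365 BRL
926.6365 BRL × 29.52 = 27354.30948 JPY
27354.30948 JPY × 0.05732 = 1567.9490193936 NOK
1567.9490193936 NOK × 0.7333 = 1149.77701592132688 CNY
Net change: 1149.77701592132688 − 1000 = 149.77701592132688 CNY

149.78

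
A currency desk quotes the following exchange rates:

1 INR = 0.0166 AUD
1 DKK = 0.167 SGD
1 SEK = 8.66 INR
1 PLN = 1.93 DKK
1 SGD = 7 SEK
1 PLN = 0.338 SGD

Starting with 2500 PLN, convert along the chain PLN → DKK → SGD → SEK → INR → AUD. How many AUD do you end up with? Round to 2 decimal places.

2500 PLN × 1.93 = 4825 DKK
4825 DKK × 0.167 = 805.775 SGD
805.775 SGD × 7 = 5640.425 SEK
5640.425 SEK × 8.66 = 48846.0805 INR
48846.0805 INR × 0.0166 = 810.8449363 AUD

810.84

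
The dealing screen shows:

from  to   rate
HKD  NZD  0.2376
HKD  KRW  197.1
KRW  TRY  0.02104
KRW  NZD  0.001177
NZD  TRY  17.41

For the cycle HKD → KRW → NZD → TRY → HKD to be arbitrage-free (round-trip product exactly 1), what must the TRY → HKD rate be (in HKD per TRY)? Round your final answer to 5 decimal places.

Known legs of the cycle: 197.1 × 0.001177 × 17.41 = 4.038888447
For no arbitrage the full-cycle product must be 1, so the missing rate is 1 / 4.038888447 ≈ 0.2475929.

0.24759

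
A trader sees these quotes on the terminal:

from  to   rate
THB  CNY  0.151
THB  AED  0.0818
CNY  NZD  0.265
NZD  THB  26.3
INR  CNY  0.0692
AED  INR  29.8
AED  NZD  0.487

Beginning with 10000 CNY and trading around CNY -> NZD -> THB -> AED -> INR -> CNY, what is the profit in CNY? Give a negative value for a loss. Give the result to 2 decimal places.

10000 CNY × 0.265 = 2650 NZD
2650 NZD × 26.3 = 69695 THB
69695 THB × 0.0818 = 5701.051 AED
5701.051 AED × 29.8 = 169891.3198 INR
169891.3198 INR × 0.0692 = 11756.47933016 CNY
Net change: 11756.47933016 − 10000 = 1756.47933016 CNY

1756.48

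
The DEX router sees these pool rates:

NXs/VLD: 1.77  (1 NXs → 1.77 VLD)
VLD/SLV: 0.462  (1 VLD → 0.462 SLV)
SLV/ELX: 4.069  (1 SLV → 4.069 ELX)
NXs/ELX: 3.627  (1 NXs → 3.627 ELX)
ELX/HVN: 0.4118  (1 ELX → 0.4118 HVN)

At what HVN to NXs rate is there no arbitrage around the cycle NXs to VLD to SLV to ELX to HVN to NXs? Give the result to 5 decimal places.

0.72981

Known legs of the cycle: 1.77 × 0.462 × 4.069 × 0.4118 = 1.370216755908
For no arbitrage the full-cycle product must be 1, so the missing rate is 1 / 1.370216755908 ≈ 0.7298115.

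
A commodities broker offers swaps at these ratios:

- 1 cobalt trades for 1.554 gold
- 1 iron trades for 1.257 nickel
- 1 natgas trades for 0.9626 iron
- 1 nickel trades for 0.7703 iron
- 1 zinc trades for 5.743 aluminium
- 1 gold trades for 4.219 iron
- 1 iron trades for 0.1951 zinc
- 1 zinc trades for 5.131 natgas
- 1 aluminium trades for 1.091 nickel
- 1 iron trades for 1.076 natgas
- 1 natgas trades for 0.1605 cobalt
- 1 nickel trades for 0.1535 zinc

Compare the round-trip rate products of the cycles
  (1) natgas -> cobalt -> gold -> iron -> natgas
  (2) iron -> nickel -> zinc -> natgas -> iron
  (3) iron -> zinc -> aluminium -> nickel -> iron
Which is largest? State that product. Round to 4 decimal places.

(1) 0.1605 × 1.554 × 4.219 × 1.076 = 1.13226
(2) 1.257 × 0.1535 × 5.131 × 0.9626 = 0.95300
(3) 0.1951 × 5.743 × 1.091 × 0.7703 = 0.94163
Highest is cycle (1) at 1.1323 (>1, arbitrage).

1.1323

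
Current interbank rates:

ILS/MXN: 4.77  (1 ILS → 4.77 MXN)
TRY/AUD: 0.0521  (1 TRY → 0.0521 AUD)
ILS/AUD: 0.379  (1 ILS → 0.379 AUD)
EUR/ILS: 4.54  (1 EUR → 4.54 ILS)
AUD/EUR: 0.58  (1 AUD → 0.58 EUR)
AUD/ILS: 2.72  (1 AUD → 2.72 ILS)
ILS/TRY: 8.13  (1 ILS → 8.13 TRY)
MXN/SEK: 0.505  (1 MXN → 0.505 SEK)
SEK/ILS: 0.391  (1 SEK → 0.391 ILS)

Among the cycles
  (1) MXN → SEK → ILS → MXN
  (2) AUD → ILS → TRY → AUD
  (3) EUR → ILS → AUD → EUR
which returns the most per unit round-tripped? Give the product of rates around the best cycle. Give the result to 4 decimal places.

(1) 0.505 × 0.391 × 4.77 = 0.94186
(2) 2.72 × 8.13 × 0.0521 = 1.15212
(3) 4.54 × 0.379 × 0.58 = 0.99798
Highest is cycle (2) at 1.1521 (>1, arbitrage).

1.1521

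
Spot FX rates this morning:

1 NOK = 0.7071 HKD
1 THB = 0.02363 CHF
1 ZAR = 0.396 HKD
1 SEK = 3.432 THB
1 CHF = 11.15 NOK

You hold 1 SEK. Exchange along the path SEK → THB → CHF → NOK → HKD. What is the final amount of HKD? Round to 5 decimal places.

1 SEK × 3.432 = 3.432 THB
3.432 THB × 0.02363 = 0.08109816 CHF
0.08109816 CHF × 11.15 = 0.904244484 NOK
0.904244484 NOK × 0.7071 = 0.6393912746364 HKD

0.63939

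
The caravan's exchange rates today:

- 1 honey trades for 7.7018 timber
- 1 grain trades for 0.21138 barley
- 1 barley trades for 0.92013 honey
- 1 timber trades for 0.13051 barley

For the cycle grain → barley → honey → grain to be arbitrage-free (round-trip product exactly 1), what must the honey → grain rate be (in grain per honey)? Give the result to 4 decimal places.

Known legs of the cycle: 0.21138 × 0.92013 = 0.1944970794
For no arbitrage the full-cycle product must be 1, so the missing rate is 1 / 0.1944970794 ≈ 5.141465.

5.1415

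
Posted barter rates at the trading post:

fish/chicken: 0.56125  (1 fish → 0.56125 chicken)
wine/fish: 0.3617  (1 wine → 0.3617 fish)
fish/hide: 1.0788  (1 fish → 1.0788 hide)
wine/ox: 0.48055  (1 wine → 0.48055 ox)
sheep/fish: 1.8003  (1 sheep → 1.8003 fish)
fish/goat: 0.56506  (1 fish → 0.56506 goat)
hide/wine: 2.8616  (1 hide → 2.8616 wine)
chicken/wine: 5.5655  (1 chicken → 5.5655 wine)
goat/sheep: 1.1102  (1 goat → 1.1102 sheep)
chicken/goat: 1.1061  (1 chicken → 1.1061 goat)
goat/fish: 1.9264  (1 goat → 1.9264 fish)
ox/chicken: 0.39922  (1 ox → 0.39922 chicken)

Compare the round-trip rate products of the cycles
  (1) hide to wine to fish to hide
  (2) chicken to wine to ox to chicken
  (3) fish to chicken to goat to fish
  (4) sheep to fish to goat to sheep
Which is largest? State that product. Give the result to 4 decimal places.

1.1959

(1) 2.8616 × 0.3617 × 1.0788 = 1.11660
(2) 5.5655 × 0.48055 × 0.39922 = 1.06771
(3) 0.56125 × 1.1061 × 1.9264 = 1.19591
(4) 1.8003 × 0.56506 × 1.1102 = 1.12938
Highest is cycle (3) at 1.1959 (>1, arbitrage).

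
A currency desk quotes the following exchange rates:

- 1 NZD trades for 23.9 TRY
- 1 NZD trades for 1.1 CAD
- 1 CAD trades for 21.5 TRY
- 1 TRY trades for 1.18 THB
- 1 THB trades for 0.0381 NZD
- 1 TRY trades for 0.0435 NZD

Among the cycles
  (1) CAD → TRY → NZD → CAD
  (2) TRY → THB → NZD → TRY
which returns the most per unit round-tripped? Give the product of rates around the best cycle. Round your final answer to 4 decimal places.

1.0745

(1) 21.5 × 0.0435 × 1.1 = 1.02878
(2) 1.18 × 0.0381 × 23.9 = 1.07450
Highest is cycle (2) at 1.0745 (>1, arbitrage).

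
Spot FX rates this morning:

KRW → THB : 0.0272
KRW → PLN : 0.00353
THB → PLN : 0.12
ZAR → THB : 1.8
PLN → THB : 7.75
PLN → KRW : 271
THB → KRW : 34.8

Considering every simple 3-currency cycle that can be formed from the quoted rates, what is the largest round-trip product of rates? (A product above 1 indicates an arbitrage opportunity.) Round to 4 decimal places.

0.9520

PLN→THB→KRW→PLN: 7.75 × 34.8 × 0.00353 = 0.95204
PLN→KRW→THB→PLN: 271 × 0.0272 × 0.12 = 0.88454
Maximum is PLN→THB→KRW→PLN at 0.9520; no arbitrage — every cycle loses value.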